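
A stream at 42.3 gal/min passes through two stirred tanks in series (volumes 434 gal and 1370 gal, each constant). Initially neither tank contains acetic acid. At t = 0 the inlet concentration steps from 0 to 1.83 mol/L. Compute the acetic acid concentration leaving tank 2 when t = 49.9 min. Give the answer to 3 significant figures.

Time constants: τᵢ = Vᵢ/Q for each well-mixed tank.
τ₁ = 434/42.3 = 10.260 min; τ₂ = 1370/42.3 = 32.388 min.
Solving the cascade with C₁(0)=C₂(0)=0 gives C₂(t) = C_in[1 − (τ₁ e^(−t/τ₁) − τ₂ e^(−t/τ₂))/(τ₁ − τ₂)].
At t = 49.9: e^(−t/τ₁) = 0.0077232, e^(−t/τ₂) = 0.21423.
C₂ = 1.83·[1 − (10.260·0.0077232 − 32.388·0.21423)/(-22.128)] = 1.83·0.69002 = 1.2627 mol/L.

1.26 mol/L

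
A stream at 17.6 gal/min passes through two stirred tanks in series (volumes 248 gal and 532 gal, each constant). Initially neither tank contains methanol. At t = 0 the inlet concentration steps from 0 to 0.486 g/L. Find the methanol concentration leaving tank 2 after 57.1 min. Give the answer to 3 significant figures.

0.356 g/L

Species balance on tank i: dCᵢ/dt = (Cᵢ₋₁ − Cᵢ)/τᵢ with τᵢ = Vᵢ/Q.
τ₁ = 248/17.6 = 14.091 min; τ₂ = 532/17.6 = 30.227 min.
Tank 1: C₁ = C_in(1 − e^(−t/τ₁)). Tank 2 (τ₁ ≠ τ₂): C₂ = C_in[1 − (τ₁ e^(−t/τ₁) − τ₂ e^(−t/τ₂))/(τ₁ − τ₂)].
At t = 57.1: e^(−t/τ₁) = 0.017383, e^(−t/τ₂) = 0.15122.
C₂ = 0.486·[1 − (14.091·0.017383 − 30.227·0.15122)/(-16.136)] = 0.486·0.73191 = 0.35571 g/L.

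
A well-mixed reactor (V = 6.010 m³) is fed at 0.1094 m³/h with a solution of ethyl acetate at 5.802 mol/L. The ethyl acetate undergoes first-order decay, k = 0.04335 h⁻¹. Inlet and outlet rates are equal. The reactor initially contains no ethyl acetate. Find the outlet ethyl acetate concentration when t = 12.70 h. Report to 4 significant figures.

Species balance: V dC/dt = Q C_in − Q C − k V C.
dC/dt = (Q/V) C_in − (Q/V + k) C; effective rate a = Q/V + k = 0.0182030 + 0.04335 = 0.0615530 h⁻¹.
C_ss = Q C_in/(Q + kV) = 1.71582 mol/L; C(t) = C_ss + (C₀ − C_ss) e^(−a t).
C(12.70) = 1.71582 + (-1.71582)·e^(−0.0615530·12.70) = 1.71582 + (-1.71582)·0.457617 = 0.930631 mol/L.

0.9306 mol/L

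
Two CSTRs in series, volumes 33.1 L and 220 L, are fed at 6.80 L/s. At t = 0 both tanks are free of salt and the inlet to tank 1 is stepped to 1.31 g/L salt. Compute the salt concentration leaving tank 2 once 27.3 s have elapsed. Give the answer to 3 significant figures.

0.648 g/L

Time constants: τᵢ = Vᵢ/Q for each well-mixed tank.
τ₁ = 33.1/6.80 = 4.8676 s; τ₂ = 220/6.80 = 32.353 s.
Solving the cascade with C₁(0)=C₂(0)=0 gives C₂(t) = C_in[1 − (τ₁ e^(−t/τ₁) − τ₂ e^(−t/τ₂))/(τ₁ − τ₂)].
At t = 27.3: e^(−t/τ₁) = 0.0036667, e^(−t/τ₂) = 0.43007.
C₂ = 1.31·[1 − (4.8676·0.0036667 − 32.353·0.43007)/(-27.485)] = 1.31·0.49442 = 0.64769 g/L.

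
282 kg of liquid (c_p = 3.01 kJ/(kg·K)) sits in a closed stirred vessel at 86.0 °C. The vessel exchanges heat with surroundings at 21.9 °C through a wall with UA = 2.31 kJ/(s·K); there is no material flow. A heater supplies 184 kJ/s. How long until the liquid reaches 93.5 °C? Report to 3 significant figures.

242 s

Energy balance: M c_p dT/dt = −UA(T − T_amb) + Q̇.
τ = M c_p/UA = 367.45 s; T_ss = T_amb + Q̇/UA = 21.9 + 184/2.31 = 101.55 °C.
T(t) = T_ss + (T₀ − T_ss)e^(−t/τ); set T = 93.5:
t = −τ ln[(T − T_ss)/(T₀ − T_ss)] = −367.45 · ln(0.51780) = 241.85 s.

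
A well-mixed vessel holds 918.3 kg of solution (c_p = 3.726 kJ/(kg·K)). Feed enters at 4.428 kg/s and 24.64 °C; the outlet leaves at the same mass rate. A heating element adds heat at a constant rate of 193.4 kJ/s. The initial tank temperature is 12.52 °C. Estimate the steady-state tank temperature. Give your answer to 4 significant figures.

36.36 °C

Unsteady energy balance on the tank contents: M c_p dT/dt = ṁ c_p (T_in − T) + 193.4.
At steady state dT/dt = 0 ⇒ T_ss = T_in + Q̇/(ṁ c_p) = 24.64 + 193.4/(4.428·3.726) = 36.3621 °C.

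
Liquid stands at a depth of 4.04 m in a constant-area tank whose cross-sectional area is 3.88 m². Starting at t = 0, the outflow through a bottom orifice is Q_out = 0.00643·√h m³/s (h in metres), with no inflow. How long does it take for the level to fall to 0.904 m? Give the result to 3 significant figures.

1280 s

With no inflow, A dh/dt = −0.00643 √h.
Separate and integrate: 2(√h − √h₀) = −(0.00643/A) t.
t = 2A(√h₀ − √h)/0.00643 = 2·3.88·(√4.04 − √0.904)/0.00643
  = 7.7600 × (2.0100 − 0.95079) / 0.00643 = 1278.3 s.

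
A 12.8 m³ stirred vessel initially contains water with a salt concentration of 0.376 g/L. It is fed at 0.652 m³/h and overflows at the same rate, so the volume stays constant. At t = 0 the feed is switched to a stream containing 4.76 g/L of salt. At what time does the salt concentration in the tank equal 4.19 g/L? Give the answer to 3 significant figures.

40.1 h

Unsteady species balance (constant V, well mixed): V dC/dt = Q(C_in − C), so τ = V/Q = 19.632 h.
C(t) = C_in + (C₀ − C_in) e^(−t/τ). Set C = 4.19 and solve for t:
e^(−t/τ) = (C − C_in)/(C₀ − C_in) = (4.19 − 4.76)/(0.376 − 4.76) = 0.13002
t = −τ ln(…) = 19.632 × 2.0401 = 40.051 h.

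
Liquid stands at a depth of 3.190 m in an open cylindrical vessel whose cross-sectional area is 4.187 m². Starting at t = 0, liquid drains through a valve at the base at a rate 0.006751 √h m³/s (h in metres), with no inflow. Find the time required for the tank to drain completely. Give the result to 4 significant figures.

Accumulation of liquid (constant cross-section A): A dh/dt = −0.006751 √h.
Separate and integrate: 2(√h − √h₀) = −(0.006751/A) t.
Set h = 0: 2√h₀ = (0.006751/A) t_empty ⇒ t_empty = 2A√h₀/0.006751.
t_empty = 2·4.187·√3.190/0.006751 = 8.37400·1.78606/0.006751 = 2215.44 s.

2215 s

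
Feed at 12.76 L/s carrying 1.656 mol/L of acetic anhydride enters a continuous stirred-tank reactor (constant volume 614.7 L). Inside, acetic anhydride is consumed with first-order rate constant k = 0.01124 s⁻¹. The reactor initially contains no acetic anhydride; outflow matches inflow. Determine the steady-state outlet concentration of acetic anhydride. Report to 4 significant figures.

V dC/dt = Q(C_in − C) − k V C.
At steady state: 0 = Q C_in − (Q + kV) C_ss, so C_ss = Q C_in/(Q + kV).
C_ss = 12.76·1.656/(12.76 + 0.01124·614.7) = 21.1306/19.6692 = 1.07430 mol/L.

1.074 mol/L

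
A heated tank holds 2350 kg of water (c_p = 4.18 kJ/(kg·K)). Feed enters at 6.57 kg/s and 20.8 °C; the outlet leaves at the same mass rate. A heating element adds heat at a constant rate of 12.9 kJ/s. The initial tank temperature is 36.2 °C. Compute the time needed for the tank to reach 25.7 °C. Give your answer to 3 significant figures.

Heat balance on the well-mixed liquid: M c_p dT/dt = ṁ c_p (T_in − T) + 12.9.
τ = M/ṁ = 357.69 s; T_ss = T_in + Q̇/(ṁ c_p) = 21.270 °C.
T(t) = T_ss + (T₀ − T_ss) e^(−t/τ). Set T = 25.7:
e^(−t/τ) = (25.7 − 21.270)/(36.2 − 21.270) = 0.29673
t = −357.69 · ln(0.29673) = 434.56 s.

435 s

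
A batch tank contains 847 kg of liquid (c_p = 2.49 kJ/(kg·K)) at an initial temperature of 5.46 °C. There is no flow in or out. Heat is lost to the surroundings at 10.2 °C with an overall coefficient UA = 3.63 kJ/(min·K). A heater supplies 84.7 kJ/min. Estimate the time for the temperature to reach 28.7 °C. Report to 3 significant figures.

First-law balance (no shaft work): M c_p dT/dt = −UA(T − T_amb) + Q̇.
τ = M c_p/UA = 581.00 min; T_ss = T_amb + Q̇/UA = 10.2 + 84.7/3.63 = 33.533 °C.
T(t) = T_ss + (T₀ − T_ss)e^(−t/τ); set T = 28.7:
t = −τ ln[(T − T_ss)/(T₀ − T_ss)] = −581.00 · ln(0.17217) = 1022.1 min.

1020 min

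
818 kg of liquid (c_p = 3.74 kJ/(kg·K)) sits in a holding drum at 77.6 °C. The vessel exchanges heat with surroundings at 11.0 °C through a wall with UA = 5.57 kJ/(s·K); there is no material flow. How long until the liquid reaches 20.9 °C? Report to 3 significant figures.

1050 s

Lumped-capacitance energy balance: M c_p dT/dt = UA(T_amb − T).
τ = M c_p/UA = 549.25 s; T_ss = T_amb = 11.000 °C.
T(t) = T_ss + (T₀ − T_ss)e^(−t/τ); set T = 20.9:
t = −τ ln[(T − T_ss)/(T₀ − T_ss)] = −549.25 · ln(0.14865) = 1047.0 s.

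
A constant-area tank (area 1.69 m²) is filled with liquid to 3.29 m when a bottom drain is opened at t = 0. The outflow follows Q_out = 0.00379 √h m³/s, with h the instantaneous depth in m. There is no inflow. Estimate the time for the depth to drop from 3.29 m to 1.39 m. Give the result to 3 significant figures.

With no inflow, A dh/dt = −0.00379 √h.
This is separable: 2 d(√h)/dt = −0.00379/A, so √h = √h₀ − (0.00379/(2A)) t.
t = 2A(√h₀ − √h)/0.00379 = 2·1.69·(√3.29 − √1.39)/0.00379
  = 3.3800 × (1.8138 − 1.1790) / 0.00379 = 566.18 s.

566 s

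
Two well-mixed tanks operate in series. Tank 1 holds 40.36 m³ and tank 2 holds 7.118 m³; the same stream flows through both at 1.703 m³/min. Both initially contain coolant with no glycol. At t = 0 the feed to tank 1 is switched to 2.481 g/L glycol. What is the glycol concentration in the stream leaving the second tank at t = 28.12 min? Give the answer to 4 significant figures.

1.562 g/L

Species balance on tank i: dCᵢ/dt = (Cᵢ₋₁ − Cᵢ)/τᵢ with τᵢ = Vᵢ/Q.
τ₁ = 40.36/1.703 = 23.6994 min; τ₂ = 7.118/1.703 = 4.17968 min.
Tank 1: C₁ = C_in(1 − e^(−t/τ₁)). Tank 2 (τ₁ ≠ τ₂): C₂ = C_in[1 − (τ₁ e^(−t/τ₁) − τ₂ e^(−t/τ₂))/(τ₁ − τ₂)].
At t = 28.12: e^(−t/τ₁) = 0.305279, e^(−t/τ₂) = 0.00119718.
C₂ = 2.481·[1 − (23.6994·0.305279 − 4.17968·0.00119718)/(19.5197)] = 2.481·0.629609 = 1.56206 g/L.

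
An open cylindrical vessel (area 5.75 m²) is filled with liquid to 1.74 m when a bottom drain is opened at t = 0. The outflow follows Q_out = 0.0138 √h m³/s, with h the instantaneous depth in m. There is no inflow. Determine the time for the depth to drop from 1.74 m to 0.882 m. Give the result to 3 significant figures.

317 s

A dh/dt = −Q_out = −0.0138 √h.
Separate and integrate: 2(√h − √h₀) = −(0.0138/A) t.
t = 2A(√h₀ − √h)/0.0138 = 2·5.75·(√1.74 − √0.882)/0.0138
  = 11.500 × (1.3191 − 0.93915) / 0.0138 = 316.62 s.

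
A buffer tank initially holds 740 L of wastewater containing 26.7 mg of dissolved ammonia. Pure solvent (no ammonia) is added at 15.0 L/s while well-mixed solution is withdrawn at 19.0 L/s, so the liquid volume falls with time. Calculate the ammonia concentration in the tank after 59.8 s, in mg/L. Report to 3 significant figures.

0.00834 mg/L

Total volume: dV/dt = Q_in − Q_out = -4.0000 L/s, so V(t) = 740 − 4.0000 t and V(59.8) = 500.80 L.
Species balance (pure solvent in): dm/dt = −Q_out · m/V(t).
dm/m = −Q_out dt/(V₀ − 4.0000 t); integrating gives ln(m/m₀) = −(Q_out/(Q_in−Q_out)) ln(V/V₀).
m = m₀ (V₀/V)^(Q_out/(Q_in−Q_out)) = 26.7 × (740/500.80)^(-4.7500) = 4.1789 mg.
C = m/V = 4.1789/500.80 = 0.0083445 mg/L.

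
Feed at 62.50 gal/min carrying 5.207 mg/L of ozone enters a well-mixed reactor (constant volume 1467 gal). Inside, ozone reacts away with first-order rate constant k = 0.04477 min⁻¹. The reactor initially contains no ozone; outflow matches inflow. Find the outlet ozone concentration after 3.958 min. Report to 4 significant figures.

0.7423 mg/L

Accumulation = in − out − consumed: V dC/dt = Q C_in − Q C − k V C.
dC/dt = (Q/V) C_in − (Q/V + k) C; effective rate a = Q/V + k = 0.0426040 + 0.04477 = 0.0873740 min⁻¹.
C_ss = Q C_in/(Q + kV) = 2.53896 mg/L; C(t) = C_ss + (C₀ − C_ss) e^(−a t).
C(3.958) = 2.53896 + (-2.53896)·e^(−0.0873740·3.958) = 2.53896 + (-2.53896)·0.707636 = 0.742301 mg/L.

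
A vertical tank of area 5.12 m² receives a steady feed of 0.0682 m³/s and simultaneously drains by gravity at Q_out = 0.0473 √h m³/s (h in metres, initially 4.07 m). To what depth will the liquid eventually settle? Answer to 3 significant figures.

2.08 m

A dh/dt = Q_in − 0.0473 √h. Steady state requires inflow = outflow:
Q_in = 0.0473 √h_ss ⇒ √h_ss = 0.0682/0.0473 = 1.4419.
h_ss = 1.4419² = 2.0790 m. (Since h₀ = 4.07 m > h_ss, the level will fall toward this value.)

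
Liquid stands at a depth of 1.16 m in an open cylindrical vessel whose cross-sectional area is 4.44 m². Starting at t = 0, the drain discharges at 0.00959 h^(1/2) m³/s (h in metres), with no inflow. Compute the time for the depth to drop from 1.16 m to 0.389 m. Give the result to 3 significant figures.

Mass balance (ρ constant): A dh/dt = −0.00959 √h.
Separate and integrate: 2(√h − √h₀) = −(0.00959/A) t.
t = 2A(√h₀ − √h)/0.00959 = 2·4.44·(√1.16 − √0.389)/0.00959
  = 8.8800 × (1.0770 − 0.62370) / 0.00959 = 419.77 s.

420 s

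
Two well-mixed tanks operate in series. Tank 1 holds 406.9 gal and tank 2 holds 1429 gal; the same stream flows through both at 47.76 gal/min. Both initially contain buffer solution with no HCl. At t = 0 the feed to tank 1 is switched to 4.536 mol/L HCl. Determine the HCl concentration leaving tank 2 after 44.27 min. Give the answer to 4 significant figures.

Time constants: τᵢ = Vᵢ/Q for each well-mixed tank.
τ₁ = 406.9/47.76 = 8.51968 min; τ₂ = 1429/47.76 = 29.9204 min.
Tank 1: C₁ = C_in(1 − e^(−t/τ₁)). Tank 2 (τ₁ ≠ τ₂): C₂ = C_in[1 − (τ₁ e^(−t/τ₁) − τ₂ e^(−t/τ₂))/(τ₁ − τ₂)].
At t = 44.27: e^(−t/τ₁) = 0.00553755, e^(−t/τ₂) = 0.227731.
C₂ = 4.536·[1 − (8.51968·0.00553755 − 29.9204·0.227731)/(-21.4008)] = 4.536·0.683814 = 3.10178 mol/L.

3.102 mol/L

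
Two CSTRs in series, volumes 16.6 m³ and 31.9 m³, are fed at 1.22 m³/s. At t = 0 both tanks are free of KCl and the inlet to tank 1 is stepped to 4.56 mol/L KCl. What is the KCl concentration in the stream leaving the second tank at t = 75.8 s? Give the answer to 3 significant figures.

Each tank obeys Vᵢ dCᵢ/dt = Q(Cᵢ₋₁ − Cᵢ), so τᵢ = Vᵢ/Q.
τ₁ = 16.6/1.22 = 13.607 s; τ₂ = 31.9/1.22 = 26.148 s.
Tank 1: C₁ = C_in(1 − e^(−t/τ₁)). Tank 2 (τ₁ ≠ τ₂): C₂ = C_in[1 − (τ₁ e^(−t/τ₁) − τ₂ e^(−t/τ₂))/(τ₁ − τ₂)].
At t = 75.8: e^(−t/τ₁) = 0.0038073, e^(−t/τ₂) = 0.055082.
C₂ = 4.56·[1 − (13.607·0.0038073 − 26.148·0.055082)/(-12.541)] = 4.56·0.88929 = 4.0551 mol/L.

4.06 mol/L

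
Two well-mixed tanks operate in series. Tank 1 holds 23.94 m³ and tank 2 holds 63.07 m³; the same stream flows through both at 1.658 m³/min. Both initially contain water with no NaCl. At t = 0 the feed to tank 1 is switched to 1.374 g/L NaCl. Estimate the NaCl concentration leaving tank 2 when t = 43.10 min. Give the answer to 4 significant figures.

0.7032 g/L

Time constants: τᵢ = Vᵢ/Q for each well-mixed tank.
τ₁ = 23.94/1.658 = 14.4391 min; τ₂ = 63.07/1.658 = 38.0398 min.
Tank 1: C₁ = C_in(1 − e^(−t/τ₁)). Tank 2 (τ₁ ≠ τ₂): C₂ = C_in[1 − (τ₁ e^(−t/τ₁) − τ₂ e^(−t/τ₂))/(τ₁ − τ₂)].
At t = 43.10: e^(−t/τ₁) = 0.0505418, e^(−t/τ₂) = 0.322058.
C₂ = 1.374·[1 − (14.4391·0.0505418 − 38.0398·0.322058)/(-23.6007)] = 1.374·0.511827 = 0.703250 g/L.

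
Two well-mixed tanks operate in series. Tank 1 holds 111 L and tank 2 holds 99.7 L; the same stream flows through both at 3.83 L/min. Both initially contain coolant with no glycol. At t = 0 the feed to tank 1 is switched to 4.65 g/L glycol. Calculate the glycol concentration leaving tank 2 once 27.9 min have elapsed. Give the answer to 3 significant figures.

1.25 g/L

Each tank obeys Vᵢ dCᵢ/dt = Q(Cᵢ₋₁ − Cᵢ), so τᵢ = Vᵢ/Q.
τ₁ = 111/3.83 = 28.982 min; τ₂ = 99.7/3.83 = 26.031 min.
Solving the cascade with C₁(0)=C₂(0)=0 gives C₂(t) = C_in[1 − (τ₁ e^(−t/τ₁) − τ₂ e^(−t/τ₂))/(τ₁ − τ₂)].
At t = 27.9: e^(−t/τ₁) = 0.38187, e^(−t/τ₂) = 0.34240.
C₂ = 4.65·[1 − (28.982·0.38187 − 26.031·0.34240)/(2.9504)] = 4.65·0.26986 = 1.2548 g/L.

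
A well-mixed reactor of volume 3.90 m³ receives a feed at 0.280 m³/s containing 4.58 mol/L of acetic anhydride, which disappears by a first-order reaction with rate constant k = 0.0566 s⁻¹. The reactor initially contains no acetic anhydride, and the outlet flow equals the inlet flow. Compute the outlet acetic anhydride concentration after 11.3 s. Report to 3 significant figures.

1.96 mol/L

Species balance: V dC/dt = Q C_in − Q C − k V C.
This is linear with rate a = Q/V + k = 0.12839 s⁻¹.
C_ss = Q C_in/(Q + kV) = 2.5610 mol/L; C(t) = C_ss + (C₀ − C_ss) e^(−a t).
C(11.3) = 2.5610 + (-2.5610)·e^(−0.12839·11.3) = 2.5610 + (-2.5610)·0.23437 = 1.9608 mol/L.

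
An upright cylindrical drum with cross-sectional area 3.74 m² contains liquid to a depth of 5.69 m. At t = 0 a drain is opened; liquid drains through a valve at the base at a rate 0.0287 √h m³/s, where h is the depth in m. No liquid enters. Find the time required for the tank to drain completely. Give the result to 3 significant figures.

Accumulation of liquid (constant cross-section A): A dh/dt = −0.0287 √h.
Separate and integrate: 2(√h − √h₀) = −(0.0287/A) t.
Set h = 0: 2√h₀ = (0.0287/A) t_empty ⇒ t_empty = 2A√h₀/0.0287.
t_empty = 2·3.74·√5.69/0.0287 = 7.4800·2.3854/0.0287 = 621.69 s.

622 s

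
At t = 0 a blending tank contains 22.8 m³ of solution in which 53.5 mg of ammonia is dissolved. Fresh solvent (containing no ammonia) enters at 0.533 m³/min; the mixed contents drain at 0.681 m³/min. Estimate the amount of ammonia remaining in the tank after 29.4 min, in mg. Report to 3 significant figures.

20.2 mg

Total volume: dV/dt = Q_in − Q_out = -0.14800 m³/min, so V(t) = 22.8 − 0.14800 t and V(29.4) = 18.449 m³.
Solute balance: dm/dt = 0 − Q_out C = −Q_out m/V(t).
dm/m = −Q_out dt/(V₀ − 0.14800 t); integrating gives ln(m/m₀) = −(Q_out/(Q_in−Q_out)) ln(V/V₀).
m = m₀ (V₀/V)^(Q_out/(Q_in−Q_out)) = 53.5 × (22.8/18.449)^(-4.6014) = 20.192 mg.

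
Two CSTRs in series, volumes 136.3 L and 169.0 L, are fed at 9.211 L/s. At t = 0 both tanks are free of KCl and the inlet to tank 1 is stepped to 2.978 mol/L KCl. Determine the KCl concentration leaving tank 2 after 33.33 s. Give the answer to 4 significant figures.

1.781 mol/L

Time constants: τᵢ = Vᵢ/Q for each well-mixed tank.
τ₁ = 136.3/9.211 = 14.7975 s; τ₂ = 169.0/9.211 = 18.3476 s.
Tank 1: C₁ = C_in(1 − e^(−t/τ₁)). Tank 2 (τ₁ ≠ τ₂): C₂ = C_in[1 − (τ₁ e^(−t/τ₁) − τ₂ e^(−t/τ₂))/(τ₁ − τ₂)].
At t = 33.33: e^(−t/τ₁) = 0.105146, e^(−t/τ₂) = 0.162580.
C₂ = 2.978·[1 − (14.7975·0.105146 − 18.3476·0.162580)/(-3.55010)] = 2.978·0.598023 = 1.78091 mol/L.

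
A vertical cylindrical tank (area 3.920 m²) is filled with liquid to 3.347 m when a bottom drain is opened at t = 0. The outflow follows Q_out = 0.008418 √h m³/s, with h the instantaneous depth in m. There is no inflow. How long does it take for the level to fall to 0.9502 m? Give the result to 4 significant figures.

796.0 s

A dh/dt = −Q_out = −0.008418 √h.
Separate and integrate: 2(√h − √h₀) = −(0.008418/A) t.
t = 2A(√h₀ − √h)/0.008418 = 2·3.920·(√3.347 − √0.9502)/0.008418
  = 7.84000 × (1.82948 − 0.974782) / 0.008418 = 796.013 s.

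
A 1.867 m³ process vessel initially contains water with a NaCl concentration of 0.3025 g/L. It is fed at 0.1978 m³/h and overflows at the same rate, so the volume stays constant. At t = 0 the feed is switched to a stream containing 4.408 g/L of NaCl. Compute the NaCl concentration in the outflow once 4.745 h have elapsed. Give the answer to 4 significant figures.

Accumulation = in − out for the solute gives V dC/dt = Q(C_in − C).
So dC/dt = (C_in − C)/τ with τ = V/Q = 1.867/0.1978 = 9.43883 h.
C approaches C_in exponentially: C(t) = C_in + (C₀ − C_in) e^(−t/τ).
C(4.745) = 4.408 + (0.3025 − 4.408)·e^(−4.745/9.43883) = 4.408 + (-4.10550)·0.604889 = 1.92463 g/L.

1.925 g/L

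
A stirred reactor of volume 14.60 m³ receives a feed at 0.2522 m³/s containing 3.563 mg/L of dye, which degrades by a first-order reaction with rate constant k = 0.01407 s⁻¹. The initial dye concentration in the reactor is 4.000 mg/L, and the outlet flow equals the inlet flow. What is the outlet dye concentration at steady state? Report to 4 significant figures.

Accumulation = in − out − consumed: V dC/dt = Q C_in − Q C − k V C.
Steady state (dC/dt = 0): C_ss = Q C_in/(Q + kV) = C_in/(1 + kV/Q).
C_ss = 0.2522·3.563/(0.2522 + 0.01407·14.60) = 0.898589/0.457622 = 1.96360 mg/L.

1.964 mg/L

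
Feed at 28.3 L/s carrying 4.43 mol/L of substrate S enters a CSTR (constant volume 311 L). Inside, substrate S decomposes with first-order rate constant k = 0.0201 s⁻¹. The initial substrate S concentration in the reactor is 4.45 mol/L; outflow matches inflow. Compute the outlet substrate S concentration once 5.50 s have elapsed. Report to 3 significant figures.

Species balance: V dC/dt = Q C_in − Q C − k V C.
dC/dt = (Q/V) C_in − (Q/V + k) C; effective rate a = Q/V + k = 0.090997 + 0.0201 = 0.11110 s⁻¹.
C_ss = Q C_in/(Q + kV) = 3.6285 mol/L; C(t) = C_ss + (C₀ − C_ss) e^(−a t).
C(5.50) = 3.6285 + (0.82149)·e^(−0.11110·5.50) = 3.6285 + (0.82149)·0.54279 = 4.0744 mol/L.

4.07 mol/L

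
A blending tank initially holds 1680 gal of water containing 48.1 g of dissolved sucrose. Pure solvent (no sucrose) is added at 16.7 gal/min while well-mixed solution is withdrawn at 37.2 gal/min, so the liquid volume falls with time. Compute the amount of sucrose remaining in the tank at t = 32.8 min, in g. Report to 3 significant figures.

19.0 g

Let m(t) be the amount of sucrose. Volume: V(t) = V₀ + (Q_in − Q_out) t = 1680 − 20.500 t; V(32.8) = 1007.6 gal.
Species balance (pure solvent in): dm/dt = −Q_out · m/V(t).
Separate: dm/m = −Q_out dt/V(t) ⇒ ln(m/m₀) = −(Q_out/(Q_in−Q_out)) ln(V/V₀).
m = m₀ (V₀/V)^(Q_out/(Q_in−Q_out)) = 48.1 × (1680/1007.6)^(-1.8146) = 19.022 g.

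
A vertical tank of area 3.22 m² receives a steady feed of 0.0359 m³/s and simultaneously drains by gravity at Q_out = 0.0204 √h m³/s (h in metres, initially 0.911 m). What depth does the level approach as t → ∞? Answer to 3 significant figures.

3.10 m

Unsteady balance on liquid volume: A dh/dt = Q_in − 0.0204 √h. At steady state dh/dt = 0:
Q_in = 0.0204 √h_ss ⇒ √h_ss = 0.0359/0.0204 = 1.7598.
h_ss = 1.7598² = 3.0969 m. (Since h₀ = 0.911 m < h_ss, the level will rise toward this value.)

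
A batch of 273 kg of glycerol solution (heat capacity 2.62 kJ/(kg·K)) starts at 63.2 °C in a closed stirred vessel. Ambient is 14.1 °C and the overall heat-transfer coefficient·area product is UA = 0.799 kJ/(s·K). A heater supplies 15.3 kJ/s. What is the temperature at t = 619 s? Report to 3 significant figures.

48.2 °C

Unsteady energy balance on the tank contents: M c_p dT/dt = −UA(T − T_amb) + Q̇.
dT/dt = (T_ss − T)/τ with T_ss = T_amb + Q̇/UA = 14.1 + 15.3/0.799 = 33.249 °C, τ = M c_p/UA = 273·2.62/0.799 = 895.19 s.
Integrating: T(t) = T_ss + (T₀ − T_ss) e^(−t/τ).
T(619) = 33.249 + (29.951)·0.50084 = 48.250 °C.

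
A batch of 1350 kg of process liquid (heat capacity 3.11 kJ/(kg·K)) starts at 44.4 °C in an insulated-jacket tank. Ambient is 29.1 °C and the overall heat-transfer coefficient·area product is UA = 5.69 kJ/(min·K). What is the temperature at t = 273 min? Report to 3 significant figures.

39.7 °C

M c_p dT/dt = −UA(T − T_amb).
dT/dt = (T_ss − T)/τ with T_ss = T_amb = 29.100 °C, τ = M c_p/UA = 1350·3.11/5.69 = 737.87 min.
Integrating: T(t) = T_ss + (T₀ − T_ss) e^(−t/τ).
T(273) = 29.100 + (15.300)·0.69075 = 39.668 °C.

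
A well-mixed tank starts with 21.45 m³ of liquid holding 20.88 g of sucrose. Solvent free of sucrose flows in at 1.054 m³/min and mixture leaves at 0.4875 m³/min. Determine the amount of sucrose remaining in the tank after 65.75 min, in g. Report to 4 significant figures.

8.780 g

Total volume: dV/dt = Q_in − Q_out = 0.566500 m³/min, so V(t) = 21.45 + 0.566500 t and V(65.75) = 58.6974 m³.
Species balance (pure solvent in): dm/dt = −Q_out · m/V(t).
dm/m = −Q_out dt/(V₀ + 0.566500 t); integrating gives ln(m/m₀) = −(Q_out/(Q_in−Q_out)) ln(V/V₀).
m = m₀ (V₀/V)^(Q_out/(Q_in−Q_out)) = 20.88 × (21.45/58.6974)^(0.860547) = 8.78025 g.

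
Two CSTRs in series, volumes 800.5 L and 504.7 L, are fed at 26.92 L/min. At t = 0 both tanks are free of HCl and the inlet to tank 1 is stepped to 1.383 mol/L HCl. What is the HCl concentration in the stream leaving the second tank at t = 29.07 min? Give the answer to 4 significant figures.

Species balance on tank i: dCᵢ/dt = (Cᵢ₋₁ − Cᵢ)/τᵢ with τᵢ = Vᵢ/Q.
τ₁ = 800.5/26.92 = 29.7363 min; τ₂ = 504.7/26.92 = 18.7481 min.
Solving the cascade with C₁(0)=C₂(0)=0 gives C₂(t) = C_in[1 − (τ₁ e^(−t/τ₁) − τ₂ e^(−t/τ₂))/(τ₁ − τ₂)].
At t = 29.07: e^(−t/τ₁) = 0.376215, e^(−t/τ₂) = 0.212131.
C₂ = 1.383·[1 − (29.7363·0.376215 − 18.7481·0.212131)/(10.9881)] = 1.383·0.343821 = 0.475504 mol/L.

0.4755 mol/L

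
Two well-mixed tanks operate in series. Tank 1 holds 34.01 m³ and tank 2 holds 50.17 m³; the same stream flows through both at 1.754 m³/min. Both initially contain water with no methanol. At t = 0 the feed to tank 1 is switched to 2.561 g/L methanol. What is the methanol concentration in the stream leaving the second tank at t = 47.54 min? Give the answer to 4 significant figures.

1.517 g/L

Time constants: τᵢ = Vᵢ/Q for each well-mixed tank.
τ₁ = 34.01/1.754 = 19.3900 min; τ₂ = 50.17/1.754 = 28.6032 min.
Tank 1: C₁ = C_in(1 − e^(−t/τ₁)). Tank 2 (τ₁ ≠ τ₂): C₂ = C_in[1 − (τ₁ e^(−t/τ₁) − τ₂ e^(−t/τ₂))/(τ₁ − τ₂)].
At t = 47.54: e^(−t/τ₁) = 0.0861398, e^(−t/τ₂) = 0.189749.
C₂ = 2.561·[1 − (19.3900·0.0861398 − 28.6032·0.189749)/(-9.21323)] = 2.561·0.592197 = 1.51662 g/L.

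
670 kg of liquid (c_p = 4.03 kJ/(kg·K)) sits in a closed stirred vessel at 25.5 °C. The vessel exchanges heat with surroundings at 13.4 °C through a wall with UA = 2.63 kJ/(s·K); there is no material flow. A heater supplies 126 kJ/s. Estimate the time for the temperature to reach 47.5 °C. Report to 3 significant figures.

978 s

M c_p dT/dt = −UA(T − T_amb) + Q̇.
τ = M c_p/UA = 1026.7 s; T_ss = T_amb + Q̇/UA = 13.4 + 126/2.63 = 61.309 °C.
T(t) = T_ss + (T₀ − T_ss)e^(−t/τ); set T = 47.5:
t = −τ ln[(T − T_ss)/(T₀ − T_ss)] = −1026.7 · ln(0.38562) = 978.29 s.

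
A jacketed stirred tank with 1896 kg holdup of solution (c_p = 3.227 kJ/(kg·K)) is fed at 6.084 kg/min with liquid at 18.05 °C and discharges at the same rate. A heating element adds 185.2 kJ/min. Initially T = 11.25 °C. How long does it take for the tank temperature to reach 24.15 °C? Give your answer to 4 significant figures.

493.4 min

M c_p dT/dt = ṁ c_p (T_in − T) + Q̇.
τ = M/ṁ = 311.637 min; T_ss = T_in + Q̇/(ṁ c_p) = 27.4831 °C.
T(t) = T_ss + (T₀ − T_ss) e^(−t/τ). Set T = 24.15:
e^(−t/τ) = (24.15 − 27.4831)/(11.25 − 27.4831) = 0.205326
t = −311.637 · ln(0.205326) = 493.371 min.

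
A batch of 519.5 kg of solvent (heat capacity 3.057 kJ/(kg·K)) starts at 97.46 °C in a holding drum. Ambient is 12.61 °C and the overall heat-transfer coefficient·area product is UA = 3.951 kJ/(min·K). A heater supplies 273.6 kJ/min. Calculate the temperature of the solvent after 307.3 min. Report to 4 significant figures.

89.12 °C

Lumped-capacitance energy balance: M c_p dT/dt = UA(T_amb − T) + Q̇.
dT/dt = (T_ss − T)/τ with T_ss = T_amb + Q̇/UA = 12.61 + 273.6/3.951 = 81.8583 °C, τ = M c_p/UA = 519.5·3.057/3.951 = 401.952 min.
T approaches T_ss exponentially: T(t) = T_ss + (T₀ − T_ss) e^(−t/τ).
T(307.3) = 81.8583 + (15.6017)·0.465558 = 89.1218 °C.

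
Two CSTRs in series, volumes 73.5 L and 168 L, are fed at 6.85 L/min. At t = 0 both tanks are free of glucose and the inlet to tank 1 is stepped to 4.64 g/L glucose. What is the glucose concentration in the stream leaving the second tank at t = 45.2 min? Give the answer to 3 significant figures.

3.39 g/L

Time constants: τᵢ = Vᵢ/Q for each well-mixed tank.
τ₁ = 73.5/6.85 = 10.730 min; τ₂ = 168/6.85 = 24.526 min.
Tank 1: C₁ = C_in(1 − e^(−t/τ₁)). Tank 2 (τ₁ ≠ τ₂): C₂ = C_in[1 − (τ₁ e^(−t/τ₁) − τ₂ e^(−t/τ₂))/(τ₁ − τ₂)].
At t = 45.2: e^(−t/τ₁) = 0.014809, e^(−t/τ₂) = 0.15835.
C₂ = 4.64·[1 − (10.730·0.014809 − 24.526·0.15835)/(-13.796)] = 4.64·0.73002 = 3.3873 g/L.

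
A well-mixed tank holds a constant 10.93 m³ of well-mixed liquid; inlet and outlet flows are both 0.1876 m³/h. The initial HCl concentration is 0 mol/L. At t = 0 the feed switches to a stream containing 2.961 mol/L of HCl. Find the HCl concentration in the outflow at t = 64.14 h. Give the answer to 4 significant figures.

Mass balance on the solute (V constant): V dC/dt = Q(C_in − C).
Rewrite as dC/dt + C/τ = C_in/τ, τ = V/Q = 58.2623 h.
C approaches C_in exponentially: C(t) = C_in + (C₀ − C_in) e^(−t/τ).
C(64.14) = 2.961 + (0 − 2.961)·e^(−64.14/58.2623) = 2.961 + (-2.96100)·0.332577 = 1.97624 mol/L.

1.976 mol/L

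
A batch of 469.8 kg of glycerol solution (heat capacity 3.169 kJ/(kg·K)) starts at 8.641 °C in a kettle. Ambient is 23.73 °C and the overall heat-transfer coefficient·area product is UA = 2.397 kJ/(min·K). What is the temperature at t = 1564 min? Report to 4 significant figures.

22.51 °C

Lumped-capacitance energy balance: M c_p dT/dt = UA(T_amb − T).
dT/dt = (T_ss − T)/τ with T_ss = T_amb = 23.7300 °C, τ = M c_p/UA = 469.8·3.169/2.397 = 621.108 min.
Solution: T(t) = T_ss + (T₀ − T_ss) e^(−t/τ).
T(1564) = 23.7300 + (-15.0890)·0.0806142 = 22.5136 °C.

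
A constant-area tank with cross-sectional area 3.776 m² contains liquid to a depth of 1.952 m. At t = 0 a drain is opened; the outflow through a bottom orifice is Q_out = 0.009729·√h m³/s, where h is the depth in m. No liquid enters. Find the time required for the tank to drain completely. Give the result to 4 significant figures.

A dh/dt = −Q_out = −0.009729 √h.
∫ h^(−1/2) dh = −(0.009729/A) ∫ dt, giving 2√h = 2√h₀ − (0.009729/A) t.
Set h = 0: 2√h₀ = (0.009729/A) t_empty ⇒ t_empty = 2A√h₀/0.009729.
t_empty = 2·3.776·√1.952/0.009729 = 7.55200·1.39714/0.009729 = 1084.51 s.

1085 s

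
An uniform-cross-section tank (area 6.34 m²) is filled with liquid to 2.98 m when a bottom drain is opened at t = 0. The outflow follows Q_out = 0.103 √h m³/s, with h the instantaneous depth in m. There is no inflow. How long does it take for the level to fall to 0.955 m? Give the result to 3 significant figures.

92.2 s

With no inflow, A dh/dt = −0.103 √h.
Separate and integrate: 2(√h − √h₀) = −(0.103/A) t.
t = 2A(√h₀ − √h)/0.103 = 2·6.34·(√2.98 − √0.955)/0.103
  = 12.680 × (1.7263 − 0.97724) / 0.103 = 92.210 s.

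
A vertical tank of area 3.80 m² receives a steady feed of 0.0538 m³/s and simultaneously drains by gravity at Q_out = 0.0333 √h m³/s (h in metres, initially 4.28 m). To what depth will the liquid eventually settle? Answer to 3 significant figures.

2.61 m

Volume balance on the tank: A dh/dt = Q_in − 0.0333 √h. At steady state dh/dt = 0:
Q_in = 0.0333 √h_ss ⇒ √h_ss = 0.0538/0.0333 = 1.6156.
h_ss = 1.6156² = 2.6102 m. (Since h₀ = 4.28 m > h_ss, the level will fall toward this value.)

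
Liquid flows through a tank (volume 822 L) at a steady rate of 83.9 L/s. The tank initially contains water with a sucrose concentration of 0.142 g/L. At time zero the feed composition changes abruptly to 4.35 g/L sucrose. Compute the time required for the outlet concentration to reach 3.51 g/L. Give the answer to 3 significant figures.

Species balance: V dC/dt = Q(C_in − C) ⇒ τ = V/Q = 9.7974 s.
C(t) = C_in + (C₀ − C_in) e^(−t/τ). Set C = 3.51 and solve for t:
e^(−t/τ) = (C − C_in)/(C₀ − C_in) = (3.51 − 4.35)/(0.142 − 4.35) = 0.19962
t = −τ ln(…) = 9.7974 × 1.6113 = 15.787 s.

15.8 s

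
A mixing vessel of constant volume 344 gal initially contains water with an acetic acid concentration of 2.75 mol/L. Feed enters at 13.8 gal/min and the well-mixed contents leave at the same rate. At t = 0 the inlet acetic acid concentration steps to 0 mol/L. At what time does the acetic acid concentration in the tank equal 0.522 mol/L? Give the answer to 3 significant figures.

Mass balance on the solute (V constant): V dC/dt = Q(C_in − C), so τ = V/Q = 24.928 min.
C(t) = C_in + (C₀ − C_in) e^(−t/τ). Set C = 0.522 and solve for t:
e^(−t/τ) = (C − C_in)/(C₀ − C_in) = (0.522 − 0)/(2.75 − 0) = 0.18982
t = −τ ln(…) = 24.928 × 1.6617 = 41.422 min.

41.4 min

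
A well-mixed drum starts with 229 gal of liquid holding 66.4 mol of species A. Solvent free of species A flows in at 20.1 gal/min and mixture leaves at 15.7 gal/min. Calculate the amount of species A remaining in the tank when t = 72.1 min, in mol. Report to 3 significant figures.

Total volume: dV/dt = Q_in − Q_out = 4.4000 gal/min, so V(t) = 229 + 4.4000 t and V(72.1) = 546.24 gal.
Species balance (pure solvent in): dm/dt = −Q_out · m/V(t).
Separate: dm/m = −Q_out dt/V(t) ⇒ ln(m/m₀) = −(Q_out/(Q_in−Q_out)) ln(V/V₀).
m = m₀ (V₀/V)^(Q_out/(Q_in−Q_out)) = 66.4 × (229/546.24)^(3.5682) = 2.9854 mol.

2.99 mol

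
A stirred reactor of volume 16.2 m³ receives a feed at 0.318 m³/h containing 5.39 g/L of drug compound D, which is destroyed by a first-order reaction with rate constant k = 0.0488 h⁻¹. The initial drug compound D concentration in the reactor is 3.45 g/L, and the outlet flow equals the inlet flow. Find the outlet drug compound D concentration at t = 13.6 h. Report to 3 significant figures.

V dC/dt = Q(C_in − C) − k V C.
dC/dt = (Q/V) C_in − (Q/V + k) C; effective rate a = Q/V + k = 0.019630 + 0.0488 = 0.068430 h⁻¹.
C_ss = Q C_in/(Q + kV) = 1.5462 g/L; C(t) = C_ss + (C₀ − C_ss) e^(−a t).
C(13.6) = 1.5462 + (1.9038)·e^(−0.068430·13.6) = 1.5462 + (1.9038)·0.39430 = 2.2968 g/L.

2.30 g/L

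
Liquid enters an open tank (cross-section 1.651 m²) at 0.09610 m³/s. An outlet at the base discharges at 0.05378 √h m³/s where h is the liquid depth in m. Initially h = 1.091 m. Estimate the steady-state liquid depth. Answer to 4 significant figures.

Volume balance on the tank: A dh/dt = Q_in − 0.05378 √h. At steady state dh/dt = 0:
Q_in = 0.05378 √h_ss ⇒ √h_ss = 0.09610/0.05378 = 1.78691.
h_ss = 1.78691² = 3.19305 m. (Since h₀ = 1.091 m < h_ss, the level will rise toward this value.)

3.193 m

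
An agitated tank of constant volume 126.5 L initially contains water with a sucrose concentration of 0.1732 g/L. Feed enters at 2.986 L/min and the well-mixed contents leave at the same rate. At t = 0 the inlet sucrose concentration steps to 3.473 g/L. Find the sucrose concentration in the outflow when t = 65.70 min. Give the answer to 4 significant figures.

2.773 g/L

Transient balance on the dissolved component: V dC/dt = Q(C_in − C).
Time constant τ = V/Q = 126.5/2.986 = 42.3644 min.
Solution: C(t) = C_in + (C₀ − C_in) e^(−t/τ).
C(65.70) = 3.473 + (0.1732 − 3.473)·e^(−65.70/42.3644) = 3.473 + (-3.29980)·0.212072 = 2.77321 g/L.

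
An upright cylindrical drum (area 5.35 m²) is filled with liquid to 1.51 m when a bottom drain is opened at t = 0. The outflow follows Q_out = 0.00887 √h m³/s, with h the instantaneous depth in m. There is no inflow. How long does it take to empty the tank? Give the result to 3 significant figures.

A dh/dt = −Q_out = −0.00887 √h.
∫ h^(−1/2) dh = −(0.00887/A) ∫ dt, giving 2√h = 2√h₀ − (0.00887/A) t.
Tank is empty when √h = 0: t_empty = 2A√h₀/0.00887.
t_empty = 2·5.35·√1.51/0.00887 = 10.700·1.2288/0.00887 = 1482.3 s.

1480 s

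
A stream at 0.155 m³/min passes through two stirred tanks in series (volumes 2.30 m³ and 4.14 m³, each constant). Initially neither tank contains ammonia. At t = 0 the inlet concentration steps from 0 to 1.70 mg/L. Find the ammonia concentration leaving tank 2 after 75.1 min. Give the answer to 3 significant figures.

Time constants: τᵢ = Vᵢ/Q for each well-mixed tank.
τ₁ = 2.30/0.155 = 14.839 min; τ₂ = 4.14/0.155 = 26.710 min.
Tank 1: C₁ = C_in(1 − e^(−t/τ₁)). Tank 2 (τ₁ ≠ τ₂): C₂ = C_in[1 − (τ₁ e^(−t/τ₁) − τ₂ e^(−t/τ₂))/(τ₁ − τ₂)].
At t = 75.1: e^(−t/τ₁) = 0.0063387, e^(−t/τ₂) = 0.060102.
C₂ = 1.70·[1 − (14.839·0.0063387 − 26.710·0.060102)/(-11.871)] = 1.70·0.87269 = 1.4836 mg/L.

1.48 mg/L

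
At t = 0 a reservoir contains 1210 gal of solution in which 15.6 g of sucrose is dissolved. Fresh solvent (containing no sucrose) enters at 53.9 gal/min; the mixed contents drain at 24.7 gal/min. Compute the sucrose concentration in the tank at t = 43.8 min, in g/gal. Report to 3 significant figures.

Total volume: dV/dt = Q_in − Q_out = 29.200 gal/min, so V(t) = 1210 + 29.200 t and V(43.8) = 2489.0 gal.
Solute balance: dm/dt = 0 − Q_out C = −Q_out m/V(t).
Separate: dm/m = −Q_out dt/V(t) ⇒ ln(m/m₀) = −(Q_out/(Q_in−Q_out)) ln(V/V₀).
m = m₀ (V₀/V)^(Q_out/(Q_in−Q_out)) = 15.6 × (1210/2489.0)^(0.84589) = 8.4755 g.
C = m/V = 8.4755/2489.0 = 0.0034052 g/gal.

0.00341 g/gal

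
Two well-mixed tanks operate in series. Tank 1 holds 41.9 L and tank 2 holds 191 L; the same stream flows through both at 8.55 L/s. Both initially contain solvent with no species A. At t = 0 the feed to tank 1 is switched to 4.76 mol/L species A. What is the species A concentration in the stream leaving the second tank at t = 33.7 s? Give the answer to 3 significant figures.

3.41 mol/L

Time constants: τᵢ = Vᵢ/Q for each well-mixed tank.
τ₁ = 41.9/8.55 = 4.9006 s; τ₂ = 191/8.55 = 22.339 s.
Tank 1: C₁ = C_in(1 − e^(−t/τ₁)). Tank 2 (τ₁ ≠ τ₂): C₂ = C_in[1 − (τ₁ e^(−t/τ₁) − τ₂ e^(−t/τ₂))/(τ₁ − τ₂)].
At t = 33.7: e^(−t/τ₁) = 0.0010315, e^(−t/τ₂) = 0.22123.
C₂ = 4.76·[1 − (4.9006·0.0010315 − 22.339·0.22123)/(-17.439)] = 4.76·0.71689 = 3.4124 mol/L.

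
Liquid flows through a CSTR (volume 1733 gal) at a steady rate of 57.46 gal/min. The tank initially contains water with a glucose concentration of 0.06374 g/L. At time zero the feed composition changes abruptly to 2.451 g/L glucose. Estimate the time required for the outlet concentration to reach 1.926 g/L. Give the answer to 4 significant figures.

Species balance: V dC/dt = Q(C_in − C) ⇒ τ = V/Q = 30.1601 min.
C(t) = C_in + (C₀ − C_in) e^(−t/τ). Set C = 1.926 and solve for t:
e^(−t/τ) = (C − C_in)/(C₀ − C_in) = (1.926 − 2.451)/(0.06374 − 2.451) = 0.219917
t = −τ ln(…) = 30.1601 × 1.51450 = 45.6776 min.

45.68 min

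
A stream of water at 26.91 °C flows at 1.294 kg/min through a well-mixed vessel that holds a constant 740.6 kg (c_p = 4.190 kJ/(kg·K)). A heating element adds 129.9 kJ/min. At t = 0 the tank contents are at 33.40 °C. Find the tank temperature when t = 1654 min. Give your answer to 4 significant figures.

Energy balance: M c_p dT/dt = ṁ c_p (T_in − T) + 129.9.
τ = M/ṁ = 572.334 min; T_ss = T_in + Q̇/(ṁ c_p) = 26.91 + 129.9/(1.294·4.190) = 50.8686 °C.
This is linear first-order; T(t) = T_ss + (T₀ − T_ss) e^(−t/τ).
T(1654) = 50.8686 + (-17.4686)·e^(−1654/572.334) = 50.8686 + (-17.4686)·0.0555806 = 49.8977 °C.

49.90 °C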